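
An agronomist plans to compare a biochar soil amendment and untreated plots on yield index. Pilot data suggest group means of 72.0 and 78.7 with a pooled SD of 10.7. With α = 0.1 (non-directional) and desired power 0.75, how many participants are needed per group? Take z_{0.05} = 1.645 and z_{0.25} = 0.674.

Cohen's d = |M₁ − M₂| / SD_pooled = |72.0 − 78.7| / 10.7 = 6.7 / 10.7 = 0.626.
For two independent groups with equal n: n = 2·((z_{α/2} + z_β) / d)².
z_{α/2} + z_β = 1.645 + 0.674 = 2.319.
n = 2 × (2.319 / 0.626)² = 2 × 3.704² = 2 × 13.72 = 27.4.
Round up to the next whole participant.

n = 28 per group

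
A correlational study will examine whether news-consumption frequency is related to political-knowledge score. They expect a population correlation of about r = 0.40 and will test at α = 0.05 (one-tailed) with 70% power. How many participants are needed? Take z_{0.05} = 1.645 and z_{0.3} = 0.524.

Fisher's z: C = ½·ln((1+r)/(1−r)) = ½·ln(2.3333) = 0.4236.
n = ((z_{α} + z_β)/C)² + 3.
(1.645 + 0.524) / 0.4236 = 2.169 / 0.4236 = 5.120.
n = 5.120² + 3 = 26.22 + 3 = 29.2.
Round up.

n = 30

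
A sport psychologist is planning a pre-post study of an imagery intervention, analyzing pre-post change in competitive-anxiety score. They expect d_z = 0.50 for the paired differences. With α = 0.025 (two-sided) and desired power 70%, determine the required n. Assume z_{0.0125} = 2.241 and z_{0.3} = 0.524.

n = 31 pairs

For a paired (one-sample on differences) test: n = ((z_{α/2} + z_β) / d)².
z_{α/2} + z_β = 2.241 + 0.524 = 2.765.
n = (2.765 / 0.50)² = 5.530² = 30.58.
Round up.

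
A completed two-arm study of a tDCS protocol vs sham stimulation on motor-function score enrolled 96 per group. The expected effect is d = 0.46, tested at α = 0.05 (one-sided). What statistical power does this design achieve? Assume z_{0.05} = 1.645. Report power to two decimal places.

For two equal groups, power = Φ(d·√(n/2) − z_{α}).
d·√(n/2) = 0.46 × √(96/2) = 0.46 × 6.928 = 3.187.
z_β = 3.187 − 1.645 = 1.542.
Power = Φ(1.542) = 0.938.

power ≈ 0.94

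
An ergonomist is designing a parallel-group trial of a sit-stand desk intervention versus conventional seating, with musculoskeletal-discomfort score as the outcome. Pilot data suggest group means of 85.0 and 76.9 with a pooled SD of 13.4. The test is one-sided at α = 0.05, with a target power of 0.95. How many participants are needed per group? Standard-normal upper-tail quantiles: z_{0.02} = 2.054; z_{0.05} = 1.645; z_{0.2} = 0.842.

Cohen's d = |M₁ − M₂| / SD_pooled = |85.0 − 76.9| / 13.4 = 8.1 / 13.4 = 0.604.
For two independent groups with equal n: n = 2·((z_{α} + z_β) / d)².
z_{α} + z_β = 1.645 + 1.645 = 3.290.
n = 2 × (3.290 / 0.604)² = 2 × 5.447² = 2 × 29.67 = 59.3.
Round up to the next whole participant.

n = 60 per group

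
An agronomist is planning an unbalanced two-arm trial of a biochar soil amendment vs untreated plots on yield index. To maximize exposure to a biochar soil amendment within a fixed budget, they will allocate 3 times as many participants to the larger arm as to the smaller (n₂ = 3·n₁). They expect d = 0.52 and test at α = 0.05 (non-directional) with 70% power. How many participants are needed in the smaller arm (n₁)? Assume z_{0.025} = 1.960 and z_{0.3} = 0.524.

n₁ = 31

With allocation ratio k = n₂/n₁ = 3, Var(x̄₁−x̄₂) = σ²(1/n₁ + 1/(k·n₁)) = σ²·(k+1)/(k·n₁).
So n₁ = (1 + 1/k)·((z_{α/2} + z_β)/d)² = 1.333 × (2.484/0.52)².
n₁ = 1.333 × 22.82 = 30.4.
Round up: n₁ = 31, giving n₂ = 3 × 31 = 93.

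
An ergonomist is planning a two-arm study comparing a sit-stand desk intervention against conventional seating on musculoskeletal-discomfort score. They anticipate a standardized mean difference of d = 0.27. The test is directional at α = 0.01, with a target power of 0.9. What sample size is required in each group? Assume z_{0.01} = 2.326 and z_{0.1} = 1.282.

n = 358 per group

For two independent groups with equal n: n = 2·((z_{α} + z_β) / d)².
z_{α} + z_β = 2.326 + 1.282 = 3.608.
n = 2 × (3.608 / 0.27)² = 2 × 13.363² = 2 × 178.57 = 357.1.
Round up to the next whole participant.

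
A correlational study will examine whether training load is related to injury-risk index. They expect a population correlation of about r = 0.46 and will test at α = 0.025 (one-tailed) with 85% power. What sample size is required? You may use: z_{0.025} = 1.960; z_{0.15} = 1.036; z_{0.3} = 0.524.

n = 40

Fisher's z: C = ½·ln((1+r)/(1−r)) = ½·ln(2.7037) = 0.4973.
n = ((z_{α} + z_β)/C)² + 3.
(1.960 + 1.036) / 0.4973 = 2.996 / 0.4973 = 6.025.
n = 6.025² + 3 = 36.29 + 3 = 39.3.
Round up.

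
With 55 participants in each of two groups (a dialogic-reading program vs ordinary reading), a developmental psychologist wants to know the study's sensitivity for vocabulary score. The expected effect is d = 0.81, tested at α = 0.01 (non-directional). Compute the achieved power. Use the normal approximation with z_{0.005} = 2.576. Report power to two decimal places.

For two equal groups, power = Φ(d·√(n/2) − z_{α/2}).
d·√(n/2) = 0.81 × √(55/2) = 0.81 × 5.244 = 4.248.
z_β = 4.248 − 2.576 = 1.672.
Power = Φ(1.672) = 0.953.

power ≈ 0.95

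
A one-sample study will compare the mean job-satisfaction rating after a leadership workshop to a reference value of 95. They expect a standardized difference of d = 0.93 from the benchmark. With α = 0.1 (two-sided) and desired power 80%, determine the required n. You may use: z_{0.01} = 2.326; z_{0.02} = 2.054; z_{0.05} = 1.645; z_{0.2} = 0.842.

n = 8

For a one-sample test: n = ((z_{α/2} + z_β) / d)².
z_{α/2} + z_β = 1.645 + 0.842 = 2.487.
n = (2.487 / 0.93)² = 2.674² = 7.15.
Round up.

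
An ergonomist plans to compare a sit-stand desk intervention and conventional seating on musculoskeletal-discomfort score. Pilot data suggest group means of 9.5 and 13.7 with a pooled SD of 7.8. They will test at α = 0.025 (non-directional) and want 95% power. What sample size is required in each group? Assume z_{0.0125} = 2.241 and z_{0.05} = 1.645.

Cohen's d = |M₁ − M₂| / SD_pooled = |9.5 − 13.7| / 7.8 = 4.2 / 7.8 = 0.538.
For two independent groups with equal n: n = 2·((z_{α/2} + z_β) / d)².
z_{α/2} + z_β = 2.241 + 1.645 = 3.886.
n = 2 × (3.886 / 0.538)² = 2 × 7.223² = 2 × 52.17 = 104.3.
Round up to the next whole participant.

n = 105 per group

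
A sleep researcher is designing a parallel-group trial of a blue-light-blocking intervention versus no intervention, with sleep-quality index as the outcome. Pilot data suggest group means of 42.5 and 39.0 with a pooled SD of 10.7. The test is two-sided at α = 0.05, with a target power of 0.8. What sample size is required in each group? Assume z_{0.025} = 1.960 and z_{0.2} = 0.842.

Cohen's d = |M₁ − M₂| / SD_pooled = |42.5 − 39.0| / 10.7 = 3.5 / 10.7 = 0.327.
For two independent groups with equal n: n = 2·((z_{α/2} + z_β) / d)².
z_{α/2} + z_β = 1.960 + 0.842 = 2.802.
n = 2 × (2.802 / 0.327)² = 2 × 8.569² = 2 × 73.42 = 146.8.
Round up to the next whole participant.

n = 147 per group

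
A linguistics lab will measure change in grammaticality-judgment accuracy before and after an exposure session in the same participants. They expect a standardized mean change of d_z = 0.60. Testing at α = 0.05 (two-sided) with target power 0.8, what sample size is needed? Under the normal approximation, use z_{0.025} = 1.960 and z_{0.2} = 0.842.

n = 22 pairs

For a paired (one-sample on differences) test: n = ((z_{α/2} + z_β) / d)².
z_{α/2} + z_β = 1.960 + 0.842 = 2.802.
n = (2.802 / 0.60)² = 4.670² = 21.81.
Round up.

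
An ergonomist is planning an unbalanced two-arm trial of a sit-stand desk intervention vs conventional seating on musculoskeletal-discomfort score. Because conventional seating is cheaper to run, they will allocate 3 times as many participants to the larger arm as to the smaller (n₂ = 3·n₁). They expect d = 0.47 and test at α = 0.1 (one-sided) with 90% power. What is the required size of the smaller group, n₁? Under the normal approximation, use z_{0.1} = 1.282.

With allocation ratio k = n₂/n₁ = 3, Var(x̄₁−x̄₂) = σ²(1/n₁ + 1/(k·n₁)) = σ²·(k+1)/(k·n₁).
So n₁ = (1 + 1/k)·((z_{α} + z_β)/d)² = 1.333 × (2.564/0.47)².
n₁ = 1.333 × 29.76 = 39.7.
Round up: n₁ = 40, giving n₂ = 3 × 40 = 120.

n₁ = 40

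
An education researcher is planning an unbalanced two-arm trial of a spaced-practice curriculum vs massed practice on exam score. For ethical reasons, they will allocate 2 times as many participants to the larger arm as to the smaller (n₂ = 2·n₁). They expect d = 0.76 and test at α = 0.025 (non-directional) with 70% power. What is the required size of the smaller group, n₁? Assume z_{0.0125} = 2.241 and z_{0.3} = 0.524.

n₁ = 20

With allocation ratio k = n₂/n₁ = 2, Var(x̄₁−x̄₂) = σ²(1/n₁ + 1/(k·n₁)) = σ²·(k+1)/(k·n₁).
So n₁ = (1 + 1/k)·((z_{α/2} + z_β)/d)² = 1.500 × (2.765/0.76)².
n₁ = 1.500 × 13.24 = 19.9.
Round up: n₁ = 20, giving n₂ = 2 × 20 = 40.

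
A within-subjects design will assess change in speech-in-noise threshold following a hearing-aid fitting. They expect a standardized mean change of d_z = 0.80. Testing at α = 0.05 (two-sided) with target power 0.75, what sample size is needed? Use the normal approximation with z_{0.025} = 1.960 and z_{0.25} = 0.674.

For a paired (one-sample on differences) test: n = ((z_{α/2} + z_β) / d)².
z_{α/2} + z_β = 1.960 + 0.674 = 2.634.
n = (2.634 / 0.80)² = 3.292² = 10.84.
Round up.

n = 11 pairs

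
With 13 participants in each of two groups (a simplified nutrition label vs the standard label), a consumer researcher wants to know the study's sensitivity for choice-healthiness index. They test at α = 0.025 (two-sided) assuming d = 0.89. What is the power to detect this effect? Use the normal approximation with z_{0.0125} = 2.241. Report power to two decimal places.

For two equal groups, power = Φ(d·√(n/2) − z_{α/2}).
d·√(n/2) = 0.89 × √(13/2) = 0.89 × 2.550 = 2.269.
z_β = 2.269 − 2.241 = 0.028.
Power = Φ(0.028) = 0.511.

power ≈ 0.51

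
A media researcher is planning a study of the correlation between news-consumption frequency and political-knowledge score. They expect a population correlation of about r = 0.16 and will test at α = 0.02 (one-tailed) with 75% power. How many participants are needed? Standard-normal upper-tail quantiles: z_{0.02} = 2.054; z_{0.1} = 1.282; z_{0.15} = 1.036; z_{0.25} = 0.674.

n = 289

Fisher's z: C = ½·ln((1+r)/(1−r)) = ½·ln(1.3810) = 0.1614.
n = ((z_{α} + z_β)/C)² + 3.
(2.054 + 0.674) / 0.1614 = 2.728 / 0.1614 = 16.902.
n = 16.902² + 3 = 285.68 + 3 = 288.7.
Round up.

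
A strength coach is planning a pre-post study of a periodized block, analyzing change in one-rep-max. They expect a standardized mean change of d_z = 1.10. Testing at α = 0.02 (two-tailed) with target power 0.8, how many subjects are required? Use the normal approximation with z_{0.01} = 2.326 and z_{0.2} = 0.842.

n = 9 pairs

For a paired (one-sample on differences) test: n = ((z_{α/2} + z_β) / d)².
z_{α/2} + z_β = 2.326 + 0.842 = 3.168.
n = (3.168 / 1.10)² = 2.880² = 8.29.
Round up.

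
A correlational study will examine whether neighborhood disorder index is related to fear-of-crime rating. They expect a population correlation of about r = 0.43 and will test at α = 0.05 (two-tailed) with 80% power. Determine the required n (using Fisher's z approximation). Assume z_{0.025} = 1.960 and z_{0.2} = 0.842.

n = 41

Fisher's z: C = ½·ln((1+r)/(1−r)) = ½·ln(2.5088) = 0.4599.
n = ((z_{α/2} + z_β)/C)² + 3.
(1.960 + 0.842) / 0.4599 = 2.802 / 0.4599 = 6.093.
n = 6.093² + 3 = 37.12 + 3 = 40.1.
Round up.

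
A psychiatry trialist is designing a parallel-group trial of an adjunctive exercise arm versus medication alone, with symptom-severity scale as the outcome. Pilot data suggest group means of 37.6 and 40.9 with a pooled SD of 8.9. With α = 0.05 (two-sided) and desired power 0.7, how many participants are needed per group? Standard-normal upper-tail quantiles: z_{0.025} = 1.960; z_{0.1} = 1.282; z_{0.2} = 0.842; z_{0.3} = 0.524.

Cohen's d = |M₁ − M₂| / SD_pooled = |37.6 − 40.9| / 8.9 = 3.3 / 8.9 = 0.371.
For two independent groups with equal n: n = 2·((z_{α/2} + z_β) / d)².
z_{α/2} + z_β = 1.960 + 0.524 = 2.484.
n = 2 × (2.484 / 0.371)² = 2 × 6.695² = 2 × 44.83 = 89.7.
Round up to the next whole participant.

n = 90 per group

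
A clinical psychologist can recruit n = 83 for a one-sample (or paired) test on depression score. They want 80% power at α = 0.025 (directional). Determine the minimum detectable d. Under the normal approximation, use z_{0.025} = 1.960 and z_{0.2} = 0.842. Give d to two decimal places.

For a single sample (or paired design) of n = 83: d_min = (z_{α} + z_β)/√n.
z-sum = 1.960 + 0.842 = 2.802.
d_min = 2.802 / √83 = 2.802 / 9.110 = 0.308.

d_min ≈ 0.31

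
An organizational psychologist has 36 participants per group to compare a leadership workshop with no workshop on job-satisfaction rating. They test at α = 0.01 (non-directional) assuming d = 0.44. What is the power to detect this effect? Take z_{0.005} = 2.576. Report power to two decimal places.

For two equal groups, power = Φ(d·√(n/2) − z_{α/2}).
d·√(n/2) = 0.44 × √(36/2) = 0.44 × 4.243 = 1.867.
z_β = 1.867 − 2.576 = -0.709.
Power = Φ(-0.709) = 0.239.

power ≈ 0.24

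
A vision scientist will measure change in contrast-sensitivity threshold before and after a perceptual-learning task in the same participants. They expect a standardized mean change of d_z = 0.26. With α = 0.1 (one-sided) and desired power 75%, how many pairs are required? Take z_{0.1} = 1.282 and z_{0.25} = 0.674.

For a paired (one-sample on differences) test: n = ((z_{α} + z_β) / d)².
z_{α} + z_β = 1.282 + 0.674 = 1.956.
n = (1.956 / 0.26)² = 7.523² = 56.60.
Round up.

n = 57 pairs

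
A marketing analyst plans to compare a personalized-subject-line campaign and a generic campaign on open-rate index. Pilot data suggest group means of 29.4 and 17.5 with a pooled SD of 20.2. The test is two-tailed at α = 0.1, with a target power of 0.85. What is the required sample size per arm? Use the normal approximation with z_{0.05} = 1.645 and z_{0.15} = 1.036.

Cohen's d = |M₁ − M₂| / SD_pooled = |29.4 − 17.5| / 20.2 = 11.9 / 20.2 = 0.589.
For two independent groups with equal n: n = 2·((z_{α/2} + z_β) / d)².
z_{α/2} + z_β = 1.645 + 1.036 = 2.681.
n = 2 × (2.681 / 0.589)² = 2 × 4.552² = 2 × 20.72 = 41.4.
Round up to the next whole participant.

n = 42 per group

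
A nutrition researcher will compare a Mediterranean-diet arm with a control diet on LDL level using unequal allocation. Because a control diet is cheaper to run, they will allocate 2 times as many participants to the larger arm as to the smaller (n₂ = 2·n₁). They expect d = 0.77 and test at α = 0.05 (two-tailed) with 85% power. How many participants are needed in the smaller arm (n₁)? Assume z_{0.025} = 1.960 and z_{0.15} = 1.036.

n₁ = 23

With allocation ratio k = n₂/n₁ = 2, Var(x̄₁−x̄₂) = σ²(1/n₁ + 1/(k·n₁)) = σ²·(k+1)/(k·n₁).
So n₁ = (1 + 1/k)·((z_{α/2} + z_β)/d)² = 1.500 × (2.996/0.77)².
n₁ = 1.500 × 15.14 = 22.7.
Round up: n₁ = 23, giving n₂ = 2 × 23 = 46.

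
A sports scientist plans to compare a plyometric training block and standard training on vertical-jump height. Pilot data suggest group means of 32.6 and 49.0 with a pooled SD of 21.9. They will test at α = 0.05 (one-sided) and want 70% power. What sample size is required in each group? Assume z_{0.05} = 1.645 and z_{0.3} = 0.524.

n = 17 per group

Cohen's d = |M₁ − M₂| / SD_pooled = |32.6 − 49.0| / 21.9 = 16.4 / 21.9 = 0.749.
For two independent groups with equal n: n = 2·((z_{α} + z_β) / d)².
z_{α} + z_β = 1.645 + 0.524 = 2.169.
n = 2 × (2.169 / 0.749)² = 2 × 2.896² = 2 × 8.39 = 16.8.
Round up to the next whole participant.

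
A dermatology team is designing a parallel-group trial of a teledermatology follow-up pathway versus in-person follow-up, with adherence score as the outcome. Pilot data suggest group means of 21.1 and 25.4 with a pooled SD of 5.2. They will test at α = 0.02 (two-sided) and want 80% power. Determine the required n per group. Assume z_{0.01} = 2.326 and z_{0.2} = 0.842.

Cohen's d = |M₁ − M₂| / SD_pooled = |21.1 − 25.4| / 5.2 = 4.3 / 5.2 = 0.827.
For two independent groups with equal n: n = 2·((z_{α/2} + z_β) / d)².
z_{α/2} + z_β = 2.326 + 0.842 = 3.168.
n = 2 × (3.168 / 0.827)² = 2 × 3.831² = 2 × 14.67 = 29.3.
Round up to the next whole participant.

n = 30 per group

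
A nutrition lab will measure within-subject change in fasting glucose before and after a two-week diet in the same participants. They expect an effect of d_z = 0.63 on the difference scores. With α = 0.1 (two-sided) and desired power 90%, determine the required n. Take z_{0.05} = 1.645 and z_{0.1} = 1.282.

n = 22 pairs

For a paired (one-sample on differences) test: n = ((z_{α/2} + z_β) / d)².
z_{α/2} + z_β = 1.645 + 1.282 = 2.927.
n = (2.927 / 0.63)² = 4.646² = 21.59.
Round up.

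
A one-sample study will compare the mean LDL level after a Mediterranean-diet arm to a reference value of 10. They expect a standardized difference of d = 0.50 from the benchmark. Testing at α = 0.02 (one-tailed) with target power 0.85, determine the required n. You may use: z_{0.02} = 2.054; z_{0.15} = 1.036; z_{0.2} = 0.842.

n = 39

For a one-sample test: n = ((z_{α} + z_β) / d)².
z_{α} + z_β = 2.054 + 1.036 = 3.090.
n = (3.090 / 0.50)² = 6.180² = 38.19.
Round up.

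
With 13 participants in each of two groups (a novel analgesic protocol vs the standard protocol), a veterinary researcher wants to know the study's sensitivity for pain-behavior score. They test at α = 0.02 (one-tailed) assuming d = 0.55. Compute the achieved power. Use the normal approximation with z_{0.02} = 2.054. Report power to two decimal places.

For two equal groups, power = Φ(d·√(n/2) − z_{α}).
d·√(n/2) = 0.55 × √(13/2) = 0.55 × 2.550 = 1.402.
z_β = 1.402 − 2.054 = -0.652.
Power = Φ(-0.652) = 0.257.

power ≈ 0.26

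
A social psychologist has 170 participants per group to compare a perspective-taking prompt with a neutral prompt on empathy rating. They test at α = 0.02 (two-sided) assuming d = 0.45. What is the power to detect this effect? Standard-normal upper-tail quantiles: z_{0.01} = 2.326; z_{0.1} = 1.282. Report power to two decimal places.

power ≈ 0.97

For two equal groups, power = Φ(d·√(n/2) − z_{α/2}).
d·√(n/2) = 0.45 × √(170/2) = 0.45 × 9.220 = 4.149.
z_β = 4.149 − 2.326 = 1.823.
Power = Φ(1.823) = 0.966.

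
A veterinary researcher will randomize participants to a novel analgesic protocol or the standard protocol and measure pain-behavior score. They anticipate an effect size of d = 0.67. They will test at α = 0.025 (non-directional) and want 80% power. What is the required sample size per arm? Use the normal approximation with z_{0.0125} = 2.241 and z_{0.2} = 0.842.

n = 43 per group

For two independent groups with equal n: n = 2·((z_{α/2} + z_β) / d)².
z_{α/2} + z_β = 2.241 + 0.842 = 3.083.
n = 2 × (3.083 / 0.67)² = 2 × 4.601² = 2 × 21.17 = 42.3.
Round up to the next whole participant.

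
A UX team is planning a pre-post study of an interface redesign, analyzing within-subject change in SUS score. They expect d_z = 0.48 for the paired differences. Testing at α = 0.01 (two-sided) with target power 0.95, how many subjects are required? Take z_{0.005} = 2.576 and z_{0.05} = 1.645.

n = 78 pairs

For a paired (one-sample on differences) test: n = ((z_{α/2} + z_β) / d)².
z_{α/2} + z_β = 2.576 + 1.645 = 4.221.
n = (4.221 / 0.48)² = 8.794² = 77.33.
Round up.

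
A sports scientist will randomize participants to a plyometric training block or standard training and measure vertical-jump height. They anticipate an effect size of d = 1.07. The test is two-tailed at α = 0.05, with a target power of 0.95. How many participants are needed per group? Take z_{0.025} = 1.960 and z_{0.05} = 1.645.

n = 23 per group

For two independent groups with equal n: n = 2·((z_{α/2} + z_β) / d)².
z_{α/2} + z_β = 1.960 + 1.645 = 3.605.
n = 2 × (3.605 / 1.07)² = 2 × 3.369² = 2 × 11.35 = 22.7.
Round up to the next whole participant.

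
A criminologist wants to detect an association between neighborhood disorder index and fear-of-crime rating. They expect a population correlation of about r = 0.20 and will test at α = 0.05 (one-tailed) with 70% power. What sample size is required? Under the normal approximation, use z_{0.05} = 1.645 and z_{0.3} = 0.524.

n = 118

Fisher's z: C = ½·ln((1+r)/(1−r)) = ½·ln(1.5000) = 0.2027.
n = ((z_{α} + z_β)/C)² + 3.
(1.645 + 0.524) / 0.2027 = 2.169 / 0.2027 = 10.701.
n = 10.701² + 3 = 114.50 + 3 = 117.5.
Round up.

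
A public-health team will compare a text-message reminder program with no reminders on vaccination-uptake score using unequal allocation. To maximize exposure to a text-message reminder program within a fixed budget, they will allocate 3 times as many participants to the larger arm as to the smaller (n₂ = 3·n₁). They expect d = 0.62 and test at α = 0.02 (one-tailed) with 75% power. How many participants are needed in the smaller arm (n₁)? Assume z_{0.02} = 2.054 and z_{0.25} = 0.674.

With allocation ratio k = n₂/n₁ = 3, Var(x̄₁−x̄₂) = σ²(1/n₁ + 1/(k·n₁)) = σ²·(k+1)/(k·n₁).
So n₁ = (1 + 1/k)·((z_{α} + z_β)/d)² = 1.333 × (2.728/0.62)².
n₁ = 1.333 × 19.36 = 25.8.
Round up: n₁ = 26, giving n₂ = 3 × 26 = 78.

n₁ = 26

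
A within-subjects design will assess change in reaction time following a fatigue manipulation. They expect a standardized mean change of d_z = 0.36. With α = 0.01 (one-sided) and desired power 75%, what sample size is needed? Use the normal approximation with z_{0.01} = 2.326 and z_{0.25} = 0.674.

For a paired (one-sample on differences) test: n = ((z_{α} + z_β) / d)².
z_{α} + z_β = 2.326 + 0.674 = 3.000.
n = (3.000 / 0.36)² = 8.333² = 69.44.
Round up.

n = 70 pairs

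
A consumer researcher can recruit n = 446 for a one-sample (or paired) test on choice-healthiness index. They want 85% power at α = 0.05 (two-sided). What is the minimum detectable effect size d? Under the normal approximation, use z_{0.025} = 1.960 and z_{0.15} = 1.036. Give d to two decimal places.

For a single sample (or paired design) of n = 446: d_min = (z_{α/2} + z_β)/√n.
z-sum = 1.960 + 1.036 = 2.996.
d_min = 2.996 / √446 = 2.996 / 21.119 = 0.142.

d_min ≈ 0.14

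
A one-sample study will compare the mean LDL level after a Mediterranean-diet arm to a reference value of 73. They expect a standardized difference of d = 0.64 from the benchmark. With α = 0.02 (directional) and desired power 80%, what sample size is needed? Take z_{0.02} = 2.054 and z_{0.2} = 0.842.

For a one-sample test: n = ((z_{α} + z_β) / d)².
z_{α} + z_β = 2.054 + 0.842 = 2.896.
n = (2.896 / 0.64)² = 4.525² = 20.48.
Round up.

n = 21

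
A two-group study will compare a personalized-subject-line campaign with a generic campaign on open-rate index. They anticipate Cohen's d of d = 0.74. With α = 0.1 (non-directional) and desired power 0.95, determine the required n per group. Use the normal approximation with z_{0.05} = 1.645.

n = 40 per group

For two independent groups with equal n: n = 2·((z_{α/2} + z_β) / d)².
z_{α/2} + z_β = 1.645 + 1.645 = 3.290.
n = 2 × (3.290 / 0.74)² = 2 × 4.446² = 2 × 19.77 = 39.5.
Round up to the next whole participant.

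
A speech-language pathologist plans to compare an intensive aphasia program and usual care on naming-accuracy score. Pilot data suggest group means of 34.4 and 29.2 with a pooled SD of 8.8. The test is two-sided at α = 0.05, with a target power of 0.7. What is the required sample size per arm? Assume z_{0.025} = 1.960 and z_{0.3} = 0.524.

Cohen's d = |M₁ − M₂| / SD_pooled = |34.4 − 29.2| / 8.8 = 5.2 / 8.8 = 0.591.
For two independent groups with equal n: n = 2·((z_{α/2} + z_β) / d)².
z_{α/2} + z_β = 1.960 + 0.524 = 2.484.
n = 2 × (2.484 / 0.591)² = 2 × 4.203² = 2 × 17.67 = 35.3.
Round up to the next whole participant.

n = 36 per group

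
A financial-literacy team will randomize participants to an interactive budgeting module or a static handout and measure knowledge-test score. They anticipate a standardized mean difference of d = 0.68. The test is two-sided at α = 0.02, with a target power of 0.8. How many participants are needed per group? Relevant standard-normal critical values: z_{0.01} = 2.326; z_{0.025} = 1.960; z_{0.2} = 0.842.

n = 44 per group

For two independent groups with equal n: n = 2·((z_{α/2} + z_β) / d)².
z_{α/2} + z_β = 2.326 + 0.842 = 3.168.
n = 2 × (3.168 / 0.68)² = 2 × 4.659² = 2 × 21.70 = 43.4.
Round up to the next whole participant.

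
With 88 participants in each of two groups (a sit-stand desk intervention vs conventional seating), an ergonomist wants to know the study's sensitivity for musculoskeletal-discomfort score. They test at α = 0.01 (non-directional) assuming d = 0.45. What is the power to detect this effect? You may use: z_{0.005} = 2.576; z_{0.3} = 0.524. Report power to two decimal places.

power ≈ 0.66

For two equal groups, power = Φ(d·√(n/2) − z_{α/2}).
d·√(n/2) = 0.45 × √(88/2) = 0.45 × 6.633 = 2.985.
z_β = 2.985 − 2.576 = 0.409.
Power = Φ(0.409) = 0.659.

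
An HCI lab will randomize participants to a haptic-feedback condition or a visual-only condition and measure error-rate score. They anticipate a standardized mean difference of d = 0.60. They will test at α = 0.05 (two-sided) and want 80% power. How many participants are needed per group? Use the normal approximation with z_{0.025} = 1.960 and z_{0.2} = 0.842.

For two independent groups with equal n: n = 2·((z_{α/2} + z_β) / d)².
z_{α/2} + z_β = 1.960 + 0.842 = 2.802.
n = 2 × (2.802 / 0.60)² = 2 × 4.670² = 2 × 21.81 = 43.6.
Round up to the next whole participant.

n = 44 per group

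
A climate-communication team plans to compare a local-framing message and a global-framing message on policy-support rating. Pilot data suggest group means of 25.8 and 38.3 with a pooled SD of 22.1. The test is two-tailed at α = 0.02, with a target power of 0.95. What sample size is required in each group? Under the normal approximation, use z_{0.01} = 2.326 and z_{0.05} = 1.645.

Cohen's d = |M₁ − M₂| / SD_pooled = |25.8 − 38.3| / 22.1 = 12.5 / 22.1 = 0.566.
For two independent groups with equal n: n = 2·((z_{α/2} + z_β) / d)².
z_{α/2} + z_β = 2.326 + 1.645 = 3.971.
n = 2 × (3.971 / 0.566)² = 2 × 7.016² = 2 × 49.22 = 98.4.
Round up to the next whole participant.

n = 99 per group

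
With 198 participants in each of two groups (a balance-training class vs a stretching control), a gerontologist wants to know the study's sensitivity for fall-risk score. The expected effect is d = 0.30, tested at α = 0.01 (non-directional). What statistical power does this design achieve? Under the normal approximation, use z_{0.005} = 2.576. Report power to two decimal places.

power ≈ 0.66

For two equal groups, power = Φ(d·√(n/2) − z_{α/2}).
d·√(n/2) = 0.30 × √(198/2) = 0.30 × 9.950 = 2.985.
z_β = 2.985 − 2.576 = 0.409.
Power = Φ(0.409) = 0.659.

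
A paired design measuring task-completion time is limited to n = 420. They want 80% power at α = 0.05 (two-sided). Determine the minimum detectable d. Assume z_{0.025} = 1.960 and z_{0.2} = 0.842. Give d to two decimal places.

d_min ≈ 0.14

For a single sample (or paired design) of n = 420: d_min = (z_{α/2} + z_β)/√n.
z-sum = 1.960 + 0.842 = 2.802.
d_min = 2.802 / √420 = 2.802 / 20.494 = 0.137.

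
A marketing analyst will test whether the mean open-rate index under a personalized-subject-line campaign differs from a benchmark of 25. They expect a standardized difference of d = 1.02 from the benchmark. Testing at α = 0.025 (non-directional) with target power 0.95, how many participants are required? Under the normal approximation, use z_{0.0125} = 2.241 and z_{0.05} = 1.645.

For a one-sample test: n = ((z_{α/2} + z_β) / d)².
z_{α/2} + z_β = 2.241 + 1.645 = 3.886.
n = (3.886 / 1.02)² = 3.810² = 14.51.
Round up.

n = 15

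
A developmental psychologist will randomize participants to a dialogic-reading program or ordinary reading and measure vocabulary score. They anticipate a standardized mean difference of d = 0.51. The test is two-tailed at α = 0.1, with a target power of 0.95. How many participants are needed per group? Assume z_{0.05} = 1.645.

n = 84 per group

For two independent groups with equal n: n = 2·((z_{α/2} + z_β) / d)².
z_{α/2} + z_β = 1.645 + 1.645 = 3.290.
n = 2 × (3.290 / 0.51)² = 2 × 6.451² = 2 × 41.62 = 83.2.
Round up to the next whole participant.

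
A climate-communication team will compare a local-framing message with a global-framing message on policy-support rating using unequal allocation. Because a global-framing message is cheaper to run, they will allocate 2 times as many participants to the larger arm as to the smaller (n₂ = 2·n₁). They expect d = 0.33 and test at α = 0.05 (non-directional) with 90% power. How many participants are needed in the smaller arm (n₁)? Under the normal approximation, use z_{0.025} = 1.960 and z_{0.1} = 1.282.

n₁ = 145

With allocation ratio k = n₂/n₁ = 2, Var(x̄₁−x̄₂) = σ²(1/n₁ + 1/(k·n₁)) = σ²·(k+1)/(k·n₁).
So n₁ = (1 + 1/k)·((z_{α/2} + z_β)/d)² = 1.500 × (3.242/0.33)².
n₁ = 1.500 × 96.52 = 144.8.
Round up: n₁ = 145, giving n₂ = 2 × 145 = 290.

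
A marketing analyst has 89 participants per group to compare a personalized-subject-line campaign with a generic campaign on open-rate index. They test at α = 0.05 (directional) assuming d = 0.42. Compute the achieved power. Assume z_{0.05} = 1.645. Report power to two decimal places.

power ≈ 0.88

For two equal groups, power = Φ(d·√(n/2) − z_{α}).
d·√(n/2) = 0.42 × √(89/2) = 0.42 × 6.671 = 2.802.
z_β = 2.802 − 1.645 = 1.157.
Power = Φ(1.157) = 0.876.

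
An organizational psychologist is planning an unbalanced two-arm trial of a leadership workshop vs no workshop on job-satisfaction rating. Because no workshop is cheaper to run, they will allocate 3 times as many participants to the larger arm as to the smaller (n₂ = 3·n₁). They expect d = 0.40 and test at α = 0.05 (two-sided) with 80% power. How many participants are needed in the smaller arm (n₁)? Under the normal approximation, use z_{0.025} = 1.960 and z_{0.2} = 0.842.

n₁ = 66

With allocation ratio k = n₂/n₁ = 3, Var(x̄₁−x̄₂) = σ²(1/n₁ + 1/(k·n₁)) = σ²·(k+1)/(k·n₁).
So n₁ = (1 + 1/k)·((z_{α/2} + z_β)/d)² = 1.333 × (2.802/0.40)².
n₁ = 1.333 × 49.07 = 65.4.
Round up: n₁ = 66, giving n₂ = 3 × 66 = 198.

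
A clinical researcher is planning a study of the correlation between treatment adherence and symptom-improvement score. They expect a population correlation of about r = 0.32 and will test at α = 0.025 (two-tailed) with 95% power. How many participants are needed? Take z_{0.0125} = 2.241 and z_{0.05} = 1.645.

n = 141

Fisher's z: C = ½·ln((1+r)/(1−r)) = ½·ln(1.9412) = 0.3316.
n = ((z_{α/2} + z_β)/C)² + 3.
(2.241 + 1.645) / 0.3316 = 3.886 / 0.3316 = 11.719.
n = 11.719² + 3 = 137.33 + 3 = 140.3.
Round up.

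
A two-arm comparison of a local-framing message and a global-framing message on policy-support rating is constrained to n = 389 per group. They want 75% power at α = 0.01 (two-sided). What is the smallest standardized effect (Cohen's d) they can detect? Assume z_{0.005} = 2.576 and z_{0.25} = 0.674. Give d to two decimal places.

For two independent groups of n = 389 each: d_min = (z_{α/2} + z_β)·√(2/n).
z-sum = 2.576 + 0.674 = 3.250.
d_min = 3.250 × √(2/389) = 3.250 × 0.0717 = 0.233.

d_min ≈ 0.23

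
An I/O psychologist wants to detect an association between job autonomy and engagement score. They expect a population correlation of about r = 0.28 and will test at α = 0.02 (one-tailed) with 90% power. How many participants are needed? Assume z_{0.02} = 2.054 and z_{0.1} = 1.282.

Fisher's z: C = ½·ln((1+r)/(1−r)) = ½·ln(1.7778) = 0.2877.
n = ((z_{α} + z_β)/C)² + 3.
(2.054 + 1.282) / 0.2877 = 3.336 / 0.2877 = 11.595.
n = 11.595² + 3 = 134.45 + 3 = 137.5.
Round up.

n = 138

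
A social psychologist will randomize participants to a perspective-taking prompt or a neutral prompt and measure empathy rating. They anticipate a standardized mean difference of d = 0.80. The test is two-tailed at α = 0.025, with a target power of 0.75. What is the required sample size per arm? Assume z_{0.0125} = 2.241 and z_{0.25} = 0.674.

For two independent groups with equal n: n = 2·((z_{α/2} + z_β) / d)².
z_{α/2} + z_β = 2.241 + 0.674 = 2.915.
n = 2 × (2.915 / 0.80)² = 2 × 3.644² = 2 × 13.28 = 26.6.
Round up to the next whole participant.

n = 27 per group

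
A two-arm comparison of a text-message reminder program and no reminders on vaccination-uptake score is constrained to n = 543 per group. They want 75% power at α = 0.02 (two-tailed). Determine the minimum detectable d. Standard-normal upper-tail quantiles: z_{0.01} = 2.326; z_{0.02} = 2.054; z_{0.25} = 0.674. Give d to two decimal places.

For two independent groups of n = 543 each: d_min = (z_{α/2} + z_β)·√(2/n).
z-sum = 2.326 + 0.674 = 3.000.
d_min = 3.000 × √(2/543) = 3.000 × 0.0607 = 0.182.

d_min ≈ 0.18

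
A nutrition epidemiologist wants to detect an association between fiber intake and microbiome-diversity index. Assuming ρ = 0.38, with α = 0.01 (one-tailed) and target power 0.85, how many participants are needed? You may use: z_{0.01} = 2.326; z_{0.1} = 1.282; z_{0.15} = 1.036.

n = 74

Fisher's z: C = ½·ln((1+r)/(1−r)) = ½·ln(2.2258) = 0.4001.
n = ((z_{α} + z_β)/C)² + 3.
(2.326 + 1.036) / 0.4001 = 3.362 / 0.4001 = 8.403.
n = 8.403² + 3 = 70.61 + 3 = 73.6.
Round up.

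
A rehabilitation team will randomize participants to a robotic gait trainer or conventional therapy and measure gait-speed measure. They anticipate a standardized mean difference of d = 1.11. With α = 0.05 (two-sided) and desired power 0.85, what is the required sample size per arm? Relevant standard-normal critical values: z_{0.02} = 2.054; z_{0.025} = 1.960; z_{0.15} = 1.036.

For two independent groups with equal n: n = 2·((z_{α/2} + z_β) / d)².
z_{α/2} + z_β = 1.960 + 1.036 = 2.996.
n = 2 × (2.996 / 1.11)² = 2 × 2.699² = 2 × 7.29 = 14.6.
Round up to the next whole participant.

n = 15 per group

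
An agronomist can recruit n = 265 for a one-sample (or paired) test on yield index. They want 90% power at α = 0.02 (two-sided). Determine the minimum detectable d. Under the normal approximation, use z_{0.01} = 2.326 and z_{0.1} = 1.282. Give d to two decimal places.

For a single sample (or paired design) of n = 265: d_min = (z_{α/2} + z_β)/√n.
z-sum = 2.326 + 1.282 = 3.608.
d_min = 3.608 / √265 = 3.608 / 16.279 = 0.222.

d_min ≈ 0.22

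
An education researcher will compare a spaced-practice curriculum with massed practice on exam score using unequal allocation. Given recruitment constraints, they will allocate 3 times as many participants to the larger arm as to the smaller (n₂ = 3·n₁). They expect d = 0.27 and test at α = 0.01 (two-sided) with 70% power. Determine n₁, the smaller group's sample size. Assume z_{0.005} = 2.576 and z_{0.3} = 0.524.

With allocation ratio k = n₂/n₁ = 3, Var(x̄₁−x̄₂) = σ²(1/n₁ + 1/(k·n₁)) = σ²·(k+1)/(k·n₁).
So n₁ = (1 + 1/k)·((z_{α/2} + z_β)/d)² = 1.333 × (3.100/0.27)².
n₁ = 1.333 × 131.82 = 175.8.
Round up: n₁ = 176, giving n₂ = 3 × 176 = 528.

n₁ = 176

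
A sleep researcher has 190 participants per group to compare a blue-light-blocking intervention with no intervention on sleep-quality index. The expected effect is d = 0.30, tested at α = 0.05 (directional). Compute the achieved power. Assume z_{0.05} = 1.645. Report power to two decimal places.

power ≈ 0.90

For two equal groups, power = Φ(d·√(n/2) − z_{α}).
d·√(n/2) = 0.30 × √(190/2) = 0.30 × 9.747 = 2.924.
z_β = 2.924 − 1.645 = 1.279.
Power = Φ(1.279) = 0.900.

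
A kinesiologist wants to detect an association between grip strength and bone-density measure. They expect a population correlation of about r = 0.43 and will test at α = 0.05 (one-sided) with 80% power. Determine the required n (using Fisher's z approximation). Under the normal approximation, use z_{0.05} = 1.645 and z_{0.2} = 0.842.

n = 33

Fisher's z: C = ½·ln((1+r)/(1−r)) = ½·ln(2.5088) = 0.4599.
n = ((z_{α} + z_β)/C)² + 3.
(1.645 + 0.842) / 0.4599 = 2.487 / 0.4599 = 5.408.
n = 5.408² + 3 = 29.24 + 3 = 32.2.
Round up.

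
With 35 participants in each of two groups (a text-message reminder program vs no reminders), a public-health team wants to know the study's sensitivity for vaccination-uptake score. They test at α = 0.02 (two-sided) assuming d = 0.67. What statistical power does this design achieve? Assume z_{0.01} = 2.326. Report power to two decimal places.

power ≈ 0.68

For two equal groups, power = Φ(d·√(n/2) − z_{α/2}).
d·√(n/2) = 0.67 × √(35/2) = 0.67 × 4.183 = 2.803.
z_β = 2.803 − 2.326 = 0.477.
Power = Φ(0.477) = 0.683.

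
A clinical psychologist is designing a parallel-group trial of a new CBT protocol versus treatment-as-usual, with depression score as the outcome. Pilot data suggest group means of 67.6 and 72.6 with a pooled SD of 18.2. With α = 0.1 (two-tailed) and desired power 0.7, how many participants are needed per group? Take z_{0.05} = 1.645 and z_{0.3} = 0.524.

Cohen's d = |M₁ − M₂| / SD_pooled = |67.6 − 72.6| / 18.2 = 5.0 / 18.2 = 0.275.
For two independent groups with equal n: n = 2·((z_{α/2} + z_β) / d)².
z_{α/2} + z_β = 1.645 + 0.524 = 2.169.
n = 2 × (2.169 / 0.275)² = 2 × 7.887² = 2 × 62.21 = 124.4.
Round up to the next whole participant.

n = 125 per group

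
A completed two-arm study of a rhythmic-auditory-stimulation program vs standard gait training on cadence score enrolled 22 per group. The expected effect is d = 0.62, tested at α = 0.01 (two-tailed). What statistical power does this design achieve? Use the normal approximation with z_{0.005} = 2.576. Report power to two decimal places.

For two equal groups, power = Φ(d·√(n/2) − z_{α/2}).
d·√(n/2) = 0.62 × √(22/2) = 0.62 × 3.317 = 2.056.
z_β = 2.056 − 2.576 = -0.520.
Power = Φ(-0.520) = 0.302.

power ≈ 0.30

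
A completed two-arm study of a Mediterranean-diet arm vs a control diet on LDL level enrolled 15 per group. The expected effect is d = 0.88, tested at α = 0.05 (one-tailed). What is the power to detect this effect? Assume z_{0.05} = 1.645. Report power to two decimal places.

For two equal groups, power = Φ(d·√(n/2) − z_{α}).
d·√(n/2) = 0.88 × √(15/2) = 0.88 × 2.739 = 2.410.
z_β = 2.410 − 1.645 = 0.765.
Power = Φ(0.765) = 0.778.

power ≈ 0.78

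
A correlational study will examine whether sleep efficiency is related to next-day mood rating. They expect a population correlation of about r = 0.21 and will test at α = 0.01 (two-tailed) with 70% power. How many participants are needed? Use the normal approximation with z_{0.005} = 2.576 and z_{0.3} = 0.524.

Fisher's z: C = ½·ln((1+r)/(1−r)) = ½·ln(1.5316) = 0.2132.
n = ((z_{α/2} + z_β)/C)² + 3.
(2.576 + 0.524) / 0.2132 = 3.100 / 0.2132 = 14.540.
n = 14.540² + 3 = 211.42 + 3 = 214.4.
Round up.

n = 215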